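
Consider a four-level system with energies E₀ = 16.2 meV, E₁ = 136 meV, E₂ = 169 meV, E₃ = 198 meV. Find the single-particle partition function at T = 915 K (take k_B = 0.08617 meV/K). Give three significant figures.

k_BT = 0.08617 × 915 K = 78.846 meV.
Eᵢ/kT = 0.20546, 1.7249, 2.1434, 2.5112.
Z = Σ e^(−Eᵢ/kT) = e^(−0.20546) + e^(−1.7249) + e^(−2.1434) + e^(−2.5112) = 0.81427 + 0.17819 + 0.11726 + 0.081171 = 1.1909.

Z = 1.19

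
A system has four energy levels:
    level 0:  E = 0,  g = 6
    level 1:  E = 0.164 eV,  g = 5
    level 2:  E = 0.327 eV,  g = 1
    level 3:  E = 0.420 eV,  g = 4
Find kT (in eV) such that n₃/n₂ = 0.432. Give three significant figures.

0.0418 eV

n₃/n₂ = (g₃/g₂) exp[−(E₃−E₂)/kT] = 0.432.
⇒ (E₃−E₂)/kT = ln((4/1)/0.432) = ln(9.2593) = 2.2256.
kT = 0.093 eV / 2.2256 = 0.0418 eV.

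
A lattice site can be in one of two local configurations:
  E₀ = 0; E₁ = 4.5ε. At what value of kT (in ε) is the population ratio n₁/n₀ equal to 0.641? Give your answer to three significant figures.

10.1 ε

n₁/n₀ = exp[−(E₁−E₀)/kT] = 0.641.
⇒ (E₁−E₀)/kT = ln(1/0.641) = ln(1.5601) = 0.44475.
kT = 4.5ε / 0.44475 = 10.1 ε.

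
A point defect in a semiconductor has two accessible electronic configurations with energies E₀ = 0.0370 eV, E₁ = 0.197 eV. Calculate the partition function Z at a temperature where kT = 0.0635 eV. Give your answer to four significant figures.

Z = 0.6033

Eᵢ/kT = 0.582677, 3.10236.
Z = Σ e^(−Eᵢ/kT) = e^(−0.582677) + e^(−3.10236) = 0.558402 + 0.0449430 = 0.603345.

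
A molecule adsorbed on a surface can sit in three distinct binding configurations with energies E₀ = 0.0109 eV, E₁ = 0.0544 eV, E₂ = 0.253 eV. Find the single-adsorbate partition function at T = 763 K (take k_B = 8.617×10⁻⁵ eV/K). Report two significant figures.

Z = 1.3

k_BT = 8.617×10⁻⁵ × 763 K = 0.06575 eV.
Eᵢ/kT = 0.1658, 0.8274, 3.848.
Z = Σ e^(−Eᵢ/kT) = e^(−0.1658) + e^(−0.8274) + e^(−3.848) = 0.8472 + 0.4372 + 0.02132 = 1.306.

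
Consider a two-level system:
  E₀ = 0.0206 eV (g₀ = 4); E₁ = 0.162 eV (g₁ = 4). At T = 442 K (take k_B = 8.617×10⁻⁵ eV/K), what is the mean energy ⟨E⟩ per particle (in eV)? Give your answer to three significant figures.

0.0240 eV

k_BT = 8.617×10⁻⁵ × 442 K = 0.038087 eV.
Eᵢ/kT = 0.54087, 4.2534.
Z = Σ gᵢe^(−Eᵢ/kT) = 4·e^(−0.54087) + 4·e^(−4.2534) = 2.3290 + 0.056863 = 2.3859.
⟨E⟩ = Σ Eᵢ gᵢe^(−Eᵢ/kT) / Z = (0.0206·2.3290 + 0.162·0.056863) / 2.3859 = 0.0240 eV.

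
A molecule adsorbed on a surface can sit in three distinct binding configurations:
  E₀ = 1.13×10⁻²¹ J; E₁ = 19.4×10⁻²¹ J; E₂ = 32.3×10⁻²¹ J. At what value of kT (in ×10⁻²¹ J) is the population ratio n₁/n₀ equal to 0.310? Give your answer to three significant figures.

15.6 ×10⁻²¹ J

n₁/n₀ = exp[−(E₁−E₀)/kT] = 0.310.
⇒ (E₁−E₀)/kT = ln(1/0.310) = ln(3.2258) = 1.1712.
kT = 18.27 ×10⁻²¹ J / 1.1712 = 15.6 ×10⁻²¹ J.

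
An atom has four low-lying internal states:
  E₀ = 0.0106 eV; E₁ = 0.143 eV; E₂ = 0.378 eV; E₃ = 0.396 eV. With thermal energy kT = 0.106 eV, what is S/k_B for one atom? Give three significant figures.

Eᵢ/kT = 0.10000, 1.3491, 3.5660, 3.7358.
Z = Σ e^(−Eᵢ/kT) = e^(−0.10000) + e^(−1.3491) + e^(−3.5660) + e^(−3.7358) = 0.90484 + 0.25947 + 0.028269 + 0.023854 = 1.2164.
⟨E⟩ = Σ EᵢPᵢ = 0.054939 eV.
S/k_B = ln Z + ⟨E⟩/kT = ln(1.2164) + 0.054939/0.106 = 0.19590 + 0.51829 = 0.714.

0.714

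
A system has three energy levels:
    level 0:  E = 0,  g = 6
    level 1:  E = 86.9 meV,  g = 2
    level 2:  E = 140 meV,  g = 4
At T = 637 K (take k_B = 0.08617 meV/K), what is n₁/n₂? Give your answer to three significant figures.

k_BT = 0.08617 × 637 K = 54.890 meV.
n₁/n₂ = (g₁/g₂) exp[−(E₁−E₂)/kT] = (2/4) × exp(−(-53.1 meV)/(54.890 meV)) = (2/4) × exp(0.96739) = 1.32.

1.32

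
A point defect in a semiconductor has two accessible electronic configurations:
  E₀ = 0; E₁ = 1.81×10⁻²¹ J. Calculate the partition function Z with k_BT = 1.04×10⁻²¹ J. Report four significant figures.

Z = 1.175

Eᵢ/kT = 0, 1.74038.
Z = Σ e^(−Eᵢ/kT) = e^(−0) + e^(−1.74038) = 1.00000 + 0.175454 = 1.17545.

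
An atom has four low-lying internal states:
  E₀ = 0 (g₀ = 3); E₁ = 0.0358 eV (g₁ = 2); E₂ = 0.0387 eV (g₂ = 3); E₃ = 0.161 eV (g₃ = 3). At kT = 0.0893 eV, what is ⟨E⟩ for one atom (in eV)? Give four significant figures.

0.02992 eV

Eᵢ/kT = 0, 0.400896, 0.433371, 1.80291.
Z = Σ gᵢe^(−Eᵢ/kT) = 3·e^(−0) + 2·e^(−0.400896) + 3·e^(−0.433371) + 3·e^(−1.80291) = 3.00000 + 1.33944 + 1.94496 + 0.494456 = 6.77886.
⟨E⟩ = Σ Eᵢ gᵢe^(−Eᵢ/kT) / Z = (0·3.00000 + 0.0358·1.33944 + 0.0387·1.94496 + 0.161·0.494456) / 6.77886 = 0.02992 eV.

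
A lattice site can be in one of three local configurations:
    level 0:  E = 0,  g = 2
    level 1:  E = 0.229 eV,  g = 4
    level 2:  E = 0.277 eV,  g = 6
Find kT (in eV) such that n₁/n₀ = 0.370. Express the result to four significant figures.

n₁/n₀ = (g₁/g₀) exp[−(E₁−E₀)/kT] = 0.370.
⇒ (E₁−E₀)/kT = ln((4/2)/0.370) = ln(5.40541) = 1.68740.
kT = 0.229 eV / 1.68740 = 0.1357 eV.

0.1357 eV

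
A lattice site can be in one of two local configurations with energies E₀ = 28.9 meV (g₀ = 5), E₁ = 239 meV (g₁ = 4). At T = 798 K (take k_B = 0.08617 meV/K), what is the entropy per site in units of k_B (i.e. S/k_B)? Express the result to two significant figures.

1.8

k_BT = 0.08617 × 798 K = 68.76 meV.
Eᵢ/kT = 0.4203, 3.476.
Z = Σ gᵢe^(−Eᵢ/kT) = 5·e^(−0.4203) + 4·e^(−3.476) = 3.284 + 0.1237 = 3.408.
⟨E⟩ = Σ EᵢPᵢ = 36.52 meV.
S/k_B = ln Z + ⟨E⟩/kT = ln(3.408) + 36.52/68.76 = 1.226 + 0.5311 = 1.8.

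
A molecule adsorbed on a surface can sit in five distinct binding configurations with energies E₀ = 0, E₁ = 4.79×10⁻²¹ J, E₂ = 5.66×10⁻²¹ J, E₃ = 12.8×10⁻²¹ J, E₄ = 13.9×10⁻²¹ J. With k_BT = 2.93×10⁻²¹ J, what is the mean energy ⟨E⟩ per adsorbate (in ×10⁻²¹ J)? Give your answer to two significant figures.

1.5 ×10⁻²¹ J

Eᵢ/kT = 0, 1.635, 1.932, 4.369, 4.744.
Z = Σ e^(−Eᵢ/kT) = e^(−0) + e^(−1.635) + e^(−1.932) + e^(−4.369) + e^(−4.744) = 1.000 + 0.1950 + 0.1449 + 0.01266 + 0.008704 = 1.361.
⟨E⟩ = Σ Eᵢ e^(−Eᵢ/kT) / Z = (0·1.000 + 4.79·0.1950 + 5.66·0.1449 + 12.8·0.01266 + 13.9·0.008704) / 1.361 = 1.5 ×10⁻²¹ J.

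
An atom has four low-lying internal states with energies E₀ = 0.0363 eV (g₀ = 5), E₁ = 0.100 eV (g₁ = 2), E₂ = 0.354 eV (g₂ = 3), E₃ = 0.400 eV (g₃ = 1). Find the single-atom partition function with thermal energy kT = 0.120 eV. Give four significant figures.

Eᵢ/kT = 0.302500, 0.833333, 2.95000, 3.33333.
Z = Σ gᵢe^(−Eᵢ/kT) = 5·e^(−0.302500) + 2·e^(−0.833333) + 3·e^(−2.95000) + 1·e^(−3.33333) = 3.69484 + 0.869197 + 0.157019 + 0.0356741 = 4.75673.

Z = 4.757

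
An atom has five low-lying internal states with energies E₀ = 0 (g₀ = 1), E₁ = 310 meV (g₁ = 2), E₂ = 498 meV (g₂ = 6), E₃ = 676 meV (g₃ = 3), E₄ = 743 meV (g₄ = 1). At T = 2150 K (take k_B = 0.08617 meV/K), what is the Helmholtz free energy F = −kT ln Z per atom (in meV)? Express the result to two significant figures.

k_BT = 0.08617 × 2150 K = 185.3 meV.
Eᵢ/kT = 0, 1.673, 2.688, 3.648, 4.010.
Z = Σ gᵢe^(−Eᵢ/kT) = 1·e^(−0) + 2·e^(−1.673) + 6·e^(−2.688) + 3·e^(−3.648) + 1·e^(−4.010) = 1.000 + 0.3754 + 0.4081 + 0.07813 + 0.01813 = 1.880.
F = −kT ln Z = −185.3 × ln(1.880) = −185.3 × 0.6313 = -120 meV.

-120 meV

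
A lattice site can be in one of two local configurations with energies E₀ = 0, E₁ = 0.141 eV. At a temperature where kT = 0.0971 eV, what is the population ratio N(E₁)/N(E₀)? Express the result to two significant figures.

0.23

n₁/n₀ = exp[−(E₁−E₀)/kT] = exp(−(0.141 eV)/(0.0971 eV)) = exp(-1.452) = 0.23.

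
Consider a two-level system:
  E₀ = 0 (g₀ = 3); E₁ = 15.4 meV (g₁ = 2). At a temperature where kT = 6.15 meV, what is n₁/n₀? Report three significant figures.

0.0545

n₁/n₀ = (g₁/g₀) exp[−(E₁−E₀)/kT] = (2/3) × exp(−(15.4 meV)/(6.15 meV)) = (2/3) × exp(-2.5041) = 0.0545.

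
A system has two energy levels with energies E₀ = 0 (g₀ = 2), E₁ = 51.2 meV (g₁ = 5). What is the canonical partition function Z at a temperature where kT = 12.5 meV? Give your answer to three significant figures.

Z = 2.08

Eᵢ/kT = 0, 4.0960.
Z = Σ gᵢe^(−Eᵢ/kT) = 2·e^(−0) + 5·e^(−4.0960) = 2.0000 + 0.083195 = 2.0832.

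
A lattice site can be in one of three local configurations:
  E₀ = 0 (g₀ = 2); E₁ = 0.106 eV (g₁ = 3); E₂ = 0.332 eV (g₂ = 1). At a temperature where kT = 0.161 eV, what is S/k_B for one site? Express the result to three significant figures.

1.65

Eᵢ/kT = 0, 0.65839, 2.0621.
Z = Σ gᵢe^(−Eᵢ/kT) = 2·e^(−0) + 3·e^(−0.65839) + 1·e^(−2.0621) = 2.0000 + 1.5531 + 0.12719 = 3.6803.
⟨E⟩ = Σ EᵢPᵢ = 0.056206 eV.
S/k_B = ln Z + ⟨E⟩/kT = ln(3.6803) + 0.056206/0.161 = 1.3030 + 0.34911 = 1.65.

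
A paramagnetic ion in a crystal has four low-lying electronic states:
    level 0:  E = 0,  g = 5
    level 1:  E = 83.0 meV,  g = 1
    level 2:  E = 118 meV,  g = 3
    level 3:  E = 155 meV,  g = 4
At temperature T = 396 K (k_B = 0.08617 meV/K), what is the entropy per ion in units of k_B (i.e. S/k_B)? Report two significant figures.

k_BT = 0.08617 × 396 K = 34.12 meV.
Eᵢ/kT = 0, 2.433, 3.458, 4.543.
Z = Σ gᵢe^(−Eᵢ/kT) = 5·e^(−0) + 1·e^(−2.433) + 3·e^(−3.458) + 4·e^(−4.543) = 5.000 + 0.08777 + 0.09448 + 0.04257 = 5.225.
⟨E⟩ = Σ EᵢPᵢ = 4.791 meV.
S/k_B = ln Z + ⟨E⟩/kT = ln(5.225) + 4.791/34.12 = 1.653 + 0.1404 = 1.8.

1.8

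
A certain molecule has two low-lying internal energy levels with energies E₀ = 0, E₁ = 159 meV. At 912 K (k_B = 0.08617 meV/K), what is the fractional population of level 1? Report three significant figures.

0.117

k_BT = 0.08617 × 912 K = 78.587 meV.
Eᵢ/kT = 0, 2.0232.
Z = Σ e^(−Eᵢ/kT) = e^(−0) + e^(−2.0232) = 1.0000 + 0.13223 = 1.1322.
P₁ = e^(−E₁/kT) / Z = 0.13223/1.1322 = 0.117.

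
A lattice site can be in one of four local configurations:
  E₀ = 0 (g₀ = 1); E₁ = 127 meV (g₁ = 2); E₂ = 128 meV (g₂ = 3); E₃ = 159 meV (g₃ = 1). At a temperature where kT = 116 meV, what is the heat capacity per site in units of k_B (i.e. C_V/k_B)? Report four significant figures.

0.2961

Eᵢ/kT = 0, 1.09483, 1.10345, 1.37069.
Z = Σ gᵢe^(−Eᵢ/kT) = 1·e^(−0) + 2·e^(−1.09483) + 3·e^(−1.10345) + 1·e^(−1.37069) = 1.00000 + 0.669193 + 0.995174 + 0.253932 = 2.91830.
⟨E⟩ = 86.6069 meV, ⟨E²⟩ = 11485.5 meV².
C_V/k_B = (⟨E²⟩ − ⟨E⟩²)/(kT)² = (11485.5 − 7500.76)/13456.0 = 0.2961.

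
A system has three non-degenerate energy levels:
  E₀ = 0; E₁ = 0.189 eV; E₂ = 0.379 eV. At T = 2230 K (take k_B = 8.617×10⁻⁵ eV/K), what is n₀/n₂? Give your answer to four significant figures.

7.187

k_BT = 8.617×10⁻⁵ × 2230 K = 0.192159 eV.
n₀/n₂ = exp[−(E₀−E₂)/kT] = exp(−(-0.379 eV)/(0.192159 eV)) = exp(1.97233) = 7.187.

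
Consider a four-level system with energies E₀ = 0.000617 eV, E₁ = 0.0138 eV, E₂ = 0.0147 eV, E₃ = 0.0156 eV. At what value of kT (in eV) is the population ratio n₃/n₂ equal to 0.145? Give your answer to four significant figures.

0.0004661 eV

n₃/n₂ = exp[−(E₃−E₂)/kT] = 0.145.
⇒ (E₃−E₂)/kT = ln(1/0.145) = ln(6.89655) = 1.93102.
kT = 0.0009 eV / 1.93102 = 0.0004661 eV.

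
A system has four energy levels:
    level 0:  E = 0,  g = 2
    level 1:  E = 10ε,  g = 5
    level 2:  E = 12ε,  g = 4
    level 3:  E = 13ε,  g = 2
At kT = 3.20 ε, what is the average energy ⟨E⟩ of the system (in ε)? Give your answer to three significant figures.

1.61 ε

Eᵢ/kT = 0, 3.1250, 3.7500, 4.0625.
Z = Σ gᵢe^(−Eᵢ/kT) = 2·e^(−0) + 5·e^(−3.1250) + 4·e^(−3.7500) + 2·e^(−4.0625) = 2.0000 + 0.21968 + 0.094071 + 0.034412 = 2.3482.
⟨E⟩ = Σ Eᵢ gᵢe^(−Eᵢ/kT) / Z = (0·2.0000 + 10·0.21968 + 12·0.094071 + 13·0.034412) / 2.3482 = 1.61 ε.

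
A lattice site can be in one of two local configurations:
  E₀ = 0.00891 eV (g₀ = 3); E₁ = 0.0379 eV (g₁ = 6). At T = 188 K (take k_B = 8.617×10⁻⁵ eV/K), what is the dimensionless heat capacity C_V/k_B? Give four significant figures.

0.6011

k_BT = 8.617×10⁻⁵ × 188 K = 0.0162000 eV.
Eᵢ/kT = 0.550000, 2.33951.
Z = Σ gᵢe^(−Eᵢ/kT) = 3·e^(−0.550000) + 6·e^(−2.33951) = 1.73085 + 0.578249 = 2.30910.
⟨E⟩ = 0.0161697 eV, ⟨E²⟩ = 0.000419216 eV².
C_V/k_B = (⟨E²⟩ − ⟨E⟩²)/(kT)² = (0.000419216 − 0.000261459)/0.000262440 = 0.6011.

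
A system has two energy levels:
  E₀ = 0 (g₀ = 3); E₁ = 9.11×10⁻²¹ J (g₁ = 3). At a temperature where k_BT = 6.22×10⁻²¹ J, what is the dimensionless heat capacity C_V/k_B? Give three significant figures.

Eᵢ/kT = 0, 1.4646.
Z = Σ gᵢe^(−Eᵢ/kT) = 3·e^(−0) + 3·e^(−1.4646) = 3.0000 + 0.69351 = 3.6935.
⟨E⟩ = 1.7105, ⟨E²⟩ = 15.583.
C_V/k_B = (⟨E²⟩ − ⟨E⟩²)/(kT)² = (15.583 − 2.9258)/38.688 = 0.327.

0.327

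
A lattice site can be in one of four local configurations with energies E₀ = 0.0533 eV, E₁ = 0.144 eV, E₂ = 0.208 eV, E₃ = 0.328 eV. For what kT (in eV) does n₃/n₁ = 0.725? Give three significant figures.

n₃/n₁ = exp[−(E₃−E₁)/kT] = 0.725.
⇒ (E₃−E₁)/kT = ln(1/0.725) = ln(1.3793) = 0.32158.
kT = 0.184 eV / 0.32158 = 0.572 eV.

0.572 eV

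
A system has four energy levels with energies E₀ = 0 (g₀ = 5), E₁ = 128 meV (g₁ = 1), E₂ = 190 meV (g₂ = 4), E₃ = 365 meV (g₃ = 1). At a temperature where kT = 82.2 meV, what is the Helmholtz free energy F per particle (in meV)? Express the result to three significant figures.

-142 meV

Eᵢ/kT = 0, 1.5572, 2.3114, 4.4404.
Z = Σ gᵢe^(−Eᵢ/kT) = 5·e^(−0) + 1·e^(−1.5572) + 4·e^(−2.3114) + 1·e^(−4.4404) = 5.0000 + 0.21073 + 0.39649 + 0.011791 = 5.6190.
F = −kT ln Z = −82.2 × ln(5.6190) = −82.2 × 1.7262 = -142 meV.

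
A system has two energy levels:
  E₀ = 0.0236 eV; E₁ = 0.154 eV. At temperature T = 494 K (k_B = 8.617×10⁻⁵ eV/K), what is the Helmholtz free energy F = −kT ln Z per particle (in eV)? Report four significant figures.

k_BT = 8.617×10⁻⁵ × 494 K = 0.0425680 eV.
Eᵢ/kT = 0.554407, 3.61774.
Z = Σ e^(−Eᵢ/kT) = e^(−0.554407) + e^(−3.61774) = 0.574413 + 0.0268433 = 0.601256.
F = −kT ln Z = −0.0425680 × ln(0.601256) = −0.0425680 × -0.508734 = 0.02166 eV.

0.02166 eV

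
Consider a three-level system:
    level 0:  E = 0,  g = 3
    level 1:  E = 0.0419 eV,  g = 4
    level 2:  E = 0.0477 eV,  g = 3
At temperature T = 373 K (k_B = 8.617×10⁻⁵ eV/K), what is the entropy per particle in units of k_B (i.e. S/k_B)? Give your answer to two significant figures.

2.1

k_BT = 8.617×10⁻⁵ × 373 K = 0.03214 eV.
Eᵢ/kT = 0, 1.304, 1.484.
Z = Σ gᵢe^(−Eᵢ/kT) = 3·e^(−0) + 4·e^(−1.304) + 3·e^(−1.484) = 3.000 + 1.086 + 0.6802 = 4.766.
⟨E⟩ = Σ EᵢPᵢ = 0.01636 eV.
S/k_B = ln Z + ⟨E⟩/kT = ln(4.766) + 0.01636/0.03214 = 1.562 + 0.5090 = 2.1.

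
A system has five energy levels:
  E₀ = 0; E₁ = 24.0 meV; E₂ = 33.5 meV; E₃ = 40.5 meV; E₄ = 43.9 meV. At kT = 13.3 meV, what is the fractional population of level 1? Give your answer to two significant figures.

Eᵢ/kT = 0, 1.805, 2.519, 3.045, 3.301.
Z = Σ e^(−Eᵢ/kT) = e^(−0) + e^(−1.805) + e^(−2.519) + e^(−3.045) + e^(−3.301) = 1.000 + 0.1645 + 0.08054 + 0.04760 + 0.03685 = 1.329.
P₁ = e^(−E₁/kT) / Z = 0.1645/1.329 = 0.12.

0.12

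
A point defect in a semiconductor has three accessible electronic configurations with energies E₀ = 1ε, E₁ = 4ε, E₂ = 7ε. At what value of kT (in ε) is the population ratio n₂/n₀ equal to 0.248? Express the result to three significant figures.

4.30 ε

n₂/n₀ = exp[−(E₂−E₀)/kT] = 0.248.
⇒ (E₂−E₀)/kT = ln(1/0.248) = ln(4.0323) = 1.3943.
kT = 6ε / 1.3943 = 4.30 ε.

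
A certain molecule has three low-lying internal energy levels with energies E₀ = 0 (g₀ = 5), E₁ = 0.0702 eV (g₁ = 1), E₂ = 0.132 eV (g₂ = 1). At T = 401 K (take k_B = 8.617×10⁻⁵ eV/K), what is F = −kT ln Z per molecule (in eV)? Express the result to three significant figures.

-0.0567 eV

k_BT = 8.617×10⁻⁵ × 401 K = 0.034554 eV.
Eᵢ/kT = 0, 2.0316, 3.8201.
Z = Σ gᵢe^(−Eᵢ/kT) = 5·e^(−0) + 1·e^(−2.0316) + 1·e^(−3.8201) = 5.0000 + 0.13113 + 0.021926 = 5.1531.
F = −kT ln Z = −0.034554 × ln(5.1531) = −0.034554 × 1.6396 = -0.0567 eV.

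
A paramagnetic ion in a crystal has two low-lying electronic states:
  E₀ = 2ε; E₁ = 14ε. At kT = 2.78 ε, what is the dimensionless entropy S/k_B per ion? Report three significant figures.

0.0701

Eᵢ/kT = 0.71942, 5.0360.
Z = Σ e^(−Eᵢ/kT) = e^(−0.71942) + e^(−5.0360) = 0.48703 + 0.0064997 = 0.49353.
⟨E⟩ = Σ EᵢPᵢ = 2.1580 ε.
S/k_B = ln Z + ⟨E⟩/kT = ln(0.49353) + 2.1580/2.78 = -0.70617 + 0.77626 = 0.0701.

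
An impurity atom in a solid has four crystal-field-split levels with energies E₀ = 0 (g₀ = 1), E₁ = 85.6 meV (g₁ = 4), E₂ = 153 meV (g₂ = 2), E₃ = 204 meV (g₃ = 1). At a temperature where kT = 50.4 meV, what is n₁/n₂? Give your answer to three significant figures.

n₁/n₂ = (g₁/g₂) exp[−(E₁−E₂)/kT] = (4/2) × exp(−(-67.4 meV)/(50.4 meV)) = (4/2) × exp(1.3373) = 7.62.

7.62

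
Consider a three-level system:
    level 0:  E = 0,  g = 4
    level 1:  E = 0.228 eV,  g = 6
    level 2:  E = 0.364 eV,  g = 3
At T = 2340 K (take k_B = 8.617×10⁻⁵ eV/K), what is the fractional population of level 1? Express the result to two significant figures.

0.30

k_BT = 8.617×10⁻⁵ × 2340 K = 0.2016 eV.
Eᵢ/kT = 0, 1.131, 1.806.
Z = Σ gᵢe^(−Eᵢ/kT) = 4·e^(−0) + 6·e^(−1.131) + 3·e^(−1.806) = 4.000 + 1.936 + 0.4929 = 6.429.
P₁ = g₁ e^(−E₁/kT) / Z = 1.936/6.429 = 0.30.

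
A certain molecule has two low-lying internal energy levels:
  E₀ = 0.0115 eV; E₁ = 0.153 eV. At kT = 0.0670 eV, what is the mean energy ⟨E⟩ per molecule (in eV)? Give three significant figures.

Eᵢ/kT = 0.17164, 2.2836.
Z = Σ e^(−Eᵢ/kT) = e^(−0.17164) + e^(−2.2836) = 0.84228 + 0.10192 = 0.94420.
⟨E⟩ = Σ Eᵢ e^(−Eᵢ/kT) / Z = (0.0115·0.84228 + 0.153·0.10192) / 0.94420 = 0.0268 eV.

0.0268 eV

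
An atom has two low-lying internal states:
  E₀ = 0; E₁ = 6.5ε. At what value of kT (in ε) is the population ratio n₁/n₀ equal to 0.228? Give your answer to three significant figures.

n₁/n₀ = exp[−(E₁−E₀)/kT] = 0.228.
⇒ (E₁−E₀)/kT = ln(1/0.228) = ln(4.3860) = 1.4784.
kT = 6.5ε / 1.4784 = 4.40 ε.

4.40 ε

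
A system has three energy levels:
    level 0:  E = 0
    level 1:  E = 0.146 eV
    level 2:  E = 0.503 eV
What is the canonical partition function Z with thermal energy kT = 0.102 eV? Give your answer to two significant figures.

Z = 1.2

Eᵢ/kT = 0, 1.431, 4.931.
Z = Σ e^(−Eᵢ/kT) = e^(−0) + e^(−1.431) + e^(−4.931) = 1.000 + 0.2391 + 0.007219 = 1.246.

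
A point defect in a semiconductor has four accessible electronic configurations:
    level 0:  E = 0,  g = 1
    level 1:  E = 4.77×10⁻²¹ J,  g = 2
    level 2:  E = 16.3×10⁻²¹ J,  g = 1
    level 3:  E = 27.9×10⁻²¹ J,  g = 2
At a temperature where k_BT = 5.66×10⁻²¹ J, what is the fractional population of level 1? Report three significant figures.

Eᵢ/kT = 0, 0.84276, 2.8799, 4.9293.
Z = Σ gᵢe^(−Eᵢ/kT) = 1·e^(−0) + 2·e^(−0.84276) + 1·e^(−2.8799) + 2·e^(−4.9293) = 1.0000 + 0.86104 + 0.056140 + 0.014463 = 1.9316.
P₁ = g₁ e^(−E₁/kT) / Z = 0.86104/1.9316 = 0.446.

0.446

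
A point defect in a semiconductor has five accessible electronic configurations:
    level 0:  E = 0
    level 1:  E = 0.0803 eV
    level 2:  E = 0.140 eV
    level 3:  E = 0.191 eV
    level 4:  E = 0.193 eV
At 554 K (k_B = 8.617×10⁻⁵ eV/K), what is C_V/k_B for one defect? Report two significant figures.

k_BT = 8.617×10⁻⁵ × 554 K = 0.04774 eV.
Eᵢ/kT = 0, 1.682, 2.933, 4.001, 4.043.
Z = Σ e^(−Eᵢ/kT) = e^(−0) + e^(−1.682) + e^(−2.933) + e^(−4.001) + e^(−4.043) = 1.000 + 0.1860 + 0.05324 + 0.01830 + 0.01754 = 1.275.
⟨E⟩ = 0.02296 eV, ⟨E²⟩ = 0.002795 eV².
C_V/k_B = (⟨E²⟩ − ⟨E⟩²)/(kT)² = (0.002795 − 0.0005272)/0.002279 = 1.0.

1.0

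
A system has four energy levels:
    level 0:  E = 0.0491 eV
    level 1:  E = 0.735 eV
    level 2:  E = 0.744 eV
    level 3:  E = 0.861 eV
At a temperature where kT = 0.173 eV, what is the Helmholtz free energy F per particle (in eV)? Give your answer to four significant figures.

0.04130 eV

Eᵢ/kT = 0.283815, 4.24855, 4.30058, 4.97688.
Z = Σ e^(−Eᵢ/kT) = e^(−0.283815) + e^(−4.24855) + e^(−4.30058) + e^(−4.97688) = 0.752906 + 0.0142849 + 0.0135607 + 0.00689554 = 0.787647.
F = −kT ln Z = −0.173 × ln(0.787647) = −0.173 × -0.238705 = 0.04130 eV.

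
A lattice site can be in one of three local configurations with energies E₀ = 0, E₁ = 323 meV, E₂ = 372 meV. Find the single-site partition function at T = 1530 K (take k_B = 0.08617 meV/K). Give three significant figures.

Z = 1.15

k_BT = 0.08617 × 1530 K = 131.84 meV.
Eᵢ/kT = 0, 2.4499, 2.8216.
Z = Σ e^(−Eᵢ/kT) = e^(−0) + e^(−2.4499) + e^(−2.8216) = 1.0000 + 0.086302 + 0.059511 = 1.1458.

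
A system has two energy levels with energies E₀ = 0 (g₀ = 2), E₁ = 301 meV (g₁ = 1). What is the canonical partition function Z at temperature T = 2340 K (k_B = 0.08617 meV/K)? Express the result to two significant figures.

Z = 2.2

k_BT = 0.08617 × 2340 K = 201.6 meV.
Eᵢ/kT = 0, 1.493.
Z = Σ gᵢe^(−Eᵢ/kT) = 2·e^(−0) + 1·e^(−1.493) = 2.000 + 0.2247 = 2.225.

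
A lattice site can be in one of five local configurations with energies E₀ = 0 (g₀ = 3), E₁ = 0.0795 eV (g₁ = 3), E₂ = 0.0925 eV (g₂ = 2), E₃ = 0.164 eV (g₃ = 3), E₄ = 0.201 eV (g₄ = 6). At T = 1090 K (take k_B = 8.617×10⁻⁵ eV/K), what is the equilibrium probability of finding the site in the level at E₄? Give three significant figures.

0.113

k_BT = 8.617×10⁻⁵ × 1090 K = 0.093925 eV.
Eᵢ/kT = 0, 0.84642, 0.98483, 1.7461, 2.1400.
Z = Σ gᵢe^(−Eᵢ/kT) = 3·e^(−0) + 3·e^(−0.84642) + 2·e^(−0.98483) + 3·e^(−1.7461) + 6·e^(−2.1400) = 3.0000 + 1.2868 + 0.74701 + 0.52336 + 0.70593 = 6.2631.
P₄ = g₄ e^(−E₄/kT) / Z = 0.70593/6.2631 = 0.113.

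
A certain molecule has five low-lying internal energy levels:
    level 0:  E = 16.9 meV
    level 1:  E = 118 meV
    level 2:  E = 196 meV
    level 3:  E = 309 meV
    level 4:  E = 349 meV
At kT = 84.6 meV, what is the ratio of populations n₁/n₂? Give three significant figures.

2.51

n₁/n₂ = exp[−(E₁−E₂)/kT] = exp(−(-78 meV)/(84.6 meV)) = exp(0.92199) = 2.51.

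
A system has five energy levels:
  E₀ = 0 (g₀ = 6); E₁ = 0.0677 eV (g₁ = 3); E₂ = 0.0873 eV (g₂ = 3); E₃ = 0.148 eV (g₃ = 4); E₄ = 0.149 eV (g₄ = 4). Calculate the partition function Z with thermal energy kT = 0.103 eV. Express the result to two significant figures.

Z = 11

Eᵢ/kT = 0, 0.6573, 0.8476, 1.437, 1.447.
Z = Σ gᵢe^(−Eᵢ/kT) = 6·e^(−0) + 3·e^(−0.6573) + 3·e^(−0.8476) + 4·e^(−1.437) + 4·e^(−1.447) = 6.000 + 1.555 + 1.285 + 0.9506 + 0.9411 = 10.73.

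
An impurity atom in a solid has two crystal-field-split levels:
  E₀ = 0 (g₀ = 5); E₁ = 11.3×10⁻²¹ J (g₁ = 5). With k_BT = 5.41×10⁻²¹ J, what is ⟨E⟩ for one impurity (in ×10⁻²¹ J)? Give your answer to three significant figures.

Eᵢ/kT = 0, 2.0887.
Z = Σ gᵢe^(−Eᵢ/kT) = 5·e^(−0) + 5·e^(−2.0887) = 5.0000 + 0.61924 = 5.6192.
⟨E⟩ = Σ Eᵢ gᵢe^(−Eᵢ/kT) / Z = (0·5.0000 + 11.3·0.61924) / 5.6192 = 1.25 ×10⁻²¹ J.

1.25 ×10⁻²¹ J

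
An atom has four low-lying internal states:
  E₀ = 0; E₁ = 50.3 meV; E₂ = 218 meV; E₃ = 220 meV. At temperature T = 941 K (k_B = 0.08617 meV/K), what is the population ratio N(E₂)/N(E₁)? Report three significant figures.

0.126

k_BT = 0.08617 × 941 K = 81.086 meV.
n₂/n₁ = exp[−(E₂−E₁)/kT] = exp(−(167.7 meV)/(81.086 meV)) = exp(-2.0682) = 0.126.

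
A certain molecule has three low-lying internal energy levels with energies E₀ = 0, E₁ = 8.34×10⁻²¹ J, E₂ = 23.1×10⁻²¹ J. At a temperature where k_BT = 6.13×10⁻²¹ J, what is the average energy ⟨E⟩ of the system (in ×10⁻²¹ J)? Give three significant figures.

Eᵢ/kT = 0, 1.3605, 3.7684.
Z = Σ e^(−Eᵢ/kT) = e^(−0) + e^(−1.3605) + e^(−3.7684) = 1.0000 + 0.25653 + 0.023089 = 1.2796.
⟨E⟩ = Σ Eᵢ e^(−Eᵢ/kT) / Z = (0·1.0000 + 8.34·0.25653 + 23.1·0.023089) / 1.2796 = 2.09 ×10⁻²¹ J.

2.09 ×10⁻²¹ J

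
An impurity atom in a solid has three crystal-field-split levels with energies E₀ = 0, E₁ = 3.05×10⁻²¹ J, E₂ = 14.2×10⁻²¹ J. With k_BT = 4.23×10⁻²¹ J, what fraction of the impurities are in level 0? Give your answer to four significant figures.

0.6574

Eᵢ/kT = 0, 0.721040, 3.35697.
Z = Σ e^(−Eᵢ/kT) = e^(−0) + e^(−0.721040) + e^(−3.35697) = 1.00000 + 0.486246 + 0.0348407 = 1.52109.
P₀ = e^(−E₀/kT) / Z = 1.00000/1.52109 = 0.6574.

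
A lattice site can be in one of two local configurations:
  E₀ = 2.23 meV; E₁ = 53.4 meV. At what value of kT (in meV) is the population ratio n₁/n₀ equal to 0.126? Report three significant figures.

24.7 meV

n₁/n₀ = exp[−(E₁−E₀)/kT] = 0.126.
⇒ (E₁−E₀)/kT = ln(1/0.126) = ln(7.9365) = 2.0715.
kT = 51.17 meV / 2.0715 = 24.7 meV.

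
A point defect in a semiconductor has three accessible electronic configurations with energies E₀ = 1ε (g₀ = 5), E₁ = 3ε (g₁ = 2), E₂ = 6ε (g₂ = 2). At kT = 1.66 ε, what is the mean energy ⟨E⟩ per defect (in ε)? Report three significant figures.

1.30 ε

Eᵢ/kT = 0.60241, 1.8072, 3.6145.
Z = Σ gᵢe^(−Eᵢ/kT) = 5·e^(−0.60241) + 2·e^(−1.8072) + 2·e^(−3.6145) = 2.7375 + 0.32823 + 0.053861 = 3.1196.
⟨E⟩ = Σ Eᵢ gᵢe^(−Eᵢ/kT) / Z = (1·2.7375 + 3·0.32823 + 6·0.053861) / 3.1196 = 1.30 ε.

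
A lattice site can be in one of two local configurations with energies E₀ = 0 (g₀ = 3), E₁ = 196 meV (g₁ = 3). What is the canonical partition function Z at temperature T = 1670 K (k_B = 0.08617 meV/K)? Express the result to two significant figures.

Z = 3.8

k_BT = 0.08617 × 1670 K = 143.9 meV.
Eᵢ/kT = 0, 1.362.
Z = Σ gᵢe^(−Eᵢ/kT) = 3·e^(−0) + 3·e^(−1.362) = 3.000 + 0.7684 = 3.768.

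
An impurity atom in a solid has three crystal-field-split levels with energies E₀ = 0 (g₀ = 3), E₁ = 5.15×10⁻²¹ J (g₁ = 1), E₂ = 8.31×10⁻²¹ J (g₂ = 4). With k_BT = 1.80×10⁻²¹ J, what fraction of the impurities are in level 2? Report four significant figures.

Eᵢ/kT = 0, 2.86111, 4.61667.
Z = Σ gᵢe^(−Eᵢ/kT) = 3·e^(−0) + 1·e^(−2.86111) + 4·e^(−4.61667) = 3.00000 + 0.0572052 + 0.0395426 = 3.09675.
P₂ = g₂ e^(−E₂/kT) / Z = 0.0395426/3.09675 = 0.01277.

0.01277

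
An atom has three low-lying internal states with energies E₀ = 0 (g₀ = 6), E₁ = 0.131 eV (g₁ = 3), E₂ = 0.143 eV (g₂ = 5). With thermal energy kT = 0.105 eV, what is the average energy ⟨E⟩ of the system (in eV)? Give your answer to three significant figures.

Eᵢ/kT = 0, 1.2476, 1.3619.
Z = Σ gᵢe^(−Eᵢ/kT) = 6·e^(−0) + 3·e^(−1.2476) + 5·e^(−1.3619) = 6.0000 + 0.86158 + 1.2809 = 8.1425.
⟨E⟩ = Σ Eᵢ gᵢe^(−Eᵢ/kT) / Z = (0·6.0000 + 0.131·0.86158 + 0.143·1.2809) / 8.1425 = 0.0364 eV.

0.0364 eV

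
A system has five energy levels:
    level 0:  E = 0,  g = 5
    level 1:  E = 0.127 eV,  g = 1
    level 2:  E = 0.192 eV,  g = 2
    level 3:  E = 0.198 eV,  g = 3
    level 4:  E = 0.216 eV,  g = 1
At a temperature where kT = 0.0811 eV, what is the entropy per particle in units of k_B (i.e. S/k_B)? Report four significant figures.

Eᵢ/kT = 0, 1.56597, 2.36745, 2.44143, 2.66338.
Z = Σ gᵢe^(−Eᵢ/kT) = 5·e^(−0) + 1·e^(−1.56597) + 2·e^(−2.36745) + 3·e^(−2.44143) + 1·e^(−2.66338) = 5.00000 + 0.208885 + 0.187439 + 0.261109 + 0.0697122 = 5.72715.
⟨E⟩ = Σ EᵢPᵢ = 0.0225722 eV.
S/k_B = ln Z + ⟨E⟩/kT = ln(5.72715) + 0.0225722/0.0811 = 1.74522 + 0.278326 = 2.024.

2.024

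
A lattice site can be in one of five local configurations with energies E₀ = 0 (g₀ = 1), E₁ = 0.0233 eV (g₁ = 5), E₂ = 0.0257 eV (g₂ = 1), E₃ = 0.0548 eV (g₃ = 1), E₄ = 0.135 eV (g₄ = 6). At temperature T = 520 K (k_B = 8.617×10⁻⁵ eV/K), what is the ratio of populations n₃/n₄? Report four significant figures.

0.9981

k_BT = 8.617×10⁻⁵ × 520 K = 0.0448084 eV.
n₃/n₄ = (g₃/g₄) exp[−(E₃−E₄)/kT] = (1/6) × exp(−(-0.0802 eV)/(0.0448084 eV)) = (1/6) × exp(1.78984) = 0.9981.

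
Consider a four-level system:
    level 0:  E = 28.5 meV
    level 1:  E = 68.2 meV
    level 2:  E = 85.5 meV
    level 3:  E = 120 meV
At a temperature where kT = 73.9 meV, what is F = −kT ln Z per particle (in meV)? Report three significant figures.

-34.2 meV

Eᵢ/kT = 0.38566, 0.92287, 1.1570, 1.6238.
Z = Σ e^(−Eᵢ/kT) = e^(−0.38566) + e^(−0.92287) + e^(−1.1570) + e^(−1.6238) = 0.68000 + 0.39738 + 0.31443 + 0.19715 = 1.5890.
F = −kT ln Z = −73.9 × ln(1.5890) = −73.9 × 0.46310 = -34.2 meV.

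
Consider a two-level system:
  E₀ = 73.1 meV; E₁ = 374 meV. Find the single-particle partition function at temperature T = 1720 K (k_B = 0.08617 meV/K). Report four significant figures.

Z = 0.6908

k_BT = 0.08617 × 1720 K = 148.212 meV.
Eᵢ/kT = 0.493212, 2.52341.
Z = Σ e^(−Eᵢ/kT) = e^(−0.493212) + e^(−2.52341) = 0.610662 + 0.0801857 = 0.690848.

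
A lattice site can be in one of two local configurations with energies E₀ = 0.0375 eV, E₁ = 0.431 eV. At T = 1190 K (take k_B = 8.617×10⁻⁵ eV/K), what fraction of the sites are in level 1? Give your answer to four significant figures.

0.02109

k_BT = 8.617×10⁻⁵ × 1190 K = 0.102542 eV.
Eᵢ/kT = 0.365704, 4.20316.
Z = Σ e^(−Eᵢ/kT) = e^(−0.365704) + e^(−4.20316) = 0.693708 + 0.0149483 = 0.708656.
P₁ = e^(−E₁/kT) / Z = 0.0149483/0.708656 = 0.02109.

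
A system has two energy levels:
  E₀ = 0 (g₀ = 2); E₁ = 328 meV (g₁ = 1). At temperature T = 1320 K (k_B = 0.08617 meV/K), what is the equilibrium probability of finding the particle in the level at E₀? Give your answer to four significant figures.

0.9728

k_BT = 0.08617 × 1320 K = 113.744 meV.
Eᵢ/kT = 0, 2.88367.
Z = Σ gᵢe^(−Eᵢ/kT) = 2·e^(−0) + 1·e^(−2.88367) = 2.00000 + 0.0559291 = 2.05593.
P₀ = g₀ e^(−E₀/kT) / Z = 2.00000/2.05593 = 0.9728.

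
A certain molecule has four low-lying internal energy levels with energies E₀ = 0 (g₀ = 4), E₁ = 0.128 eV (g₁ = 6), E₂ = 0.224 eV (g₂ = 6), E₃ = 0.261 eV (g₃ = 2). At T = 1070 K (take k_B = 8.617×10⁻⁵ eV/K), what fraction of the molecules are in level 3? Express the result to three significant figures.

0.0192

k_BT = 8.617×10⁻⁵ × 1070 K = 0.092202 eV.
Eᵢ/kT = 0, 1.3883, 2.4294, 2.8307.
Z = Σ gᵢe^(−Eᵢ/kT) = 4·e^(−0) + 6·e^(−1.3883) + 6·e^(−2.4294) + 2·e^(−2.8307) = 4.0000 + 1.4970 + 0.52854 + 0.11794 = 6.1435.
P₃ = g₃ e^(−E₃/kT) / Z = 0.11794/6.1435 = 0.0192.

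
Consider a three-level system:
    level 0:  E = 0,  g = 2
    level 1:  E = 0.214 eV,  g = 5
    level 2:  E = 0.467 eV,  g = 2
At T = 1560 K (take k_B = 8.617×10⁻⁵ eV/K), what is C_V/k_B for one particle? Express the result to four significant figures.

k_BT = 8.617×10⁻⁵ × 1560 K = 0.134425 eV.
Eᵢ/kT = 0, 1.59197, 3.47406.
Z = Σ gᵢe^(−Eᵢ/kT) = 2·e^(−0) + 5·e^(−1.59197) + 2·e^(−3.47406) = 2.00000 + 1.01762 + 0.0619819 = 3.07960.
⟨E⟩ = 0.0801131 eV, ⟨E²⟩ = 0.0195222 eV².
C_V/k_B = (⟨E²⟩ − ⟨E⟩²)/(kT)² = (0.0195222 − 0.00641811)/0.0180701 = 0.7252.

0.7252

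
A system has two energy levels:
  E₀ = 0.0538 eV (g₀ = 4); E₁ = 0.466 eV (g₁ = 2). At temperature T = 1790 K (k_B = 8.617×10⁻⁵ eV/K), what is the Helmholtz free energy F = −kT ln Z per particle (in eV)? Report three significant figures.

k_BT = 8.617×10⁻⁵ × 1790 K = 0.15424 eV.
Eᵢ/kT = 0.34881, 3.0213.
Z = Σ gᵢe^(−Eᵢ/kT) = 4·e^(−0.34881) + 2·e^(−3.0213) = 2.8221 + 0.097476 = 2.9196.
F = −kT ln Z = −0.15424 × ln(2.9196) = −0.15424 × 1.0714 = -0.165 eV.

-0.165 eV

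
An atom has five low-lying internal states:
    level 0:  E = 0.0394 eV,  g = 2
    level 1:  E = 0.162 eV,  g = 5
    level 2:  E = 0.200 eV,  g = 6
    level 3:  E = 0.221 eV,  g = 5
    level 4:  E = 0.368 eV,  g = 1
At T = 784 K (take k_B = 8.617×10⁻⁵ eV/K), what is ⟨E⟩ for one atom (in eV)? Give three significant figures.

k_BT = 8.617×10⁻⁵ × 784 K = 0.067557 eV.
Eᵢ/kT = 0.58321, 2.3980, 2.9605, 3.2713, 5.4473.
Z = Σ gᵢe^(−Eᵢ/kT) = 2·e^(−0.58321) + 5·e^(−2.3980) + 6·e^(−2.9605) + 5·e^(−3.2713) + 1·e^(−5.4473) = 1.1162 + 0.45450 + 0.31076 + 0.18979 + 0.0043079 = 2.0756.
⟨E⟩ = Σ Eᵢ gᵢe^(−Eᵢ/kT) / Z = (0.0394·1.1162 + 0.162·0.45450 + 0.200·0.31076 + 0.221·0.18979 + 0.368·0.0043079) / 2.0756 = 0.108 eV.

0.108 eV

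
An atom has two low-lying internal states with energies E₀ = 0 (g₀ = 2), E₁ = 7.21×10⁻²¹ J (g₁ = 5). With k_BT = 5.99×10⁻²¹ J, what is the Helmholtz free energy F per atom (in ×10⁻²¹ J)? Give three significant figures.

-7.50 ×10⁻²¹ J

Eᵢ/kT = 0, 1.2037.
Z = Σ gᵢe^(−Eᵢ/kT) = 2·e^(−0) + 5·e^(−1.2037) = 2.0000 + 1.5004 = 3.5004.
F = −kT ln Z = −5.99 × ln(3.5004) = −5.99 × 1.2529 = -7.50 ×10⁻²¹ J.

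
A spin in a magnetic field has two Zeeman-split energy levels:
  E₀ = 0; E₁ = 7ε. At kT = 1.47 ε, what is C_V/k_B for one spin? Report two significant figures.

Eᵢ/kT = 0, 4.762.
Z = Σ e^(−Eᵢ/kT) = e^(−0) + e^(−4.762) = 1.000 + 0.008548 = 1.009.
⟨E⟩ = 0.05930 ε, ⟨E²⟩ = 0.4151 ε².
C_V/k_B = (⟨E²⟩ − ⟨E⟩²)/(kT)² = (0.4151 − 0.003516)/2.161 = 0.19.

0.19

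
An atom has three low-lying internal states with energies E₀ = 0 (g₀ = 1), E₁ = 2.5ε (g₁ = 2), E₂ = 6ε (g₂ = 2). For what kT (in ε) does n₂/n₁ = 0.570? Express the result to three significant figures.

6.23 ε

n₂/n₁ = (g₂/g₁) exp[−(E₂−E₁)/kT] = 0.570.
⇒ (E₂−E₁)/kT = ln((2/2)/0.570) = ln(1.7544) = 0.56213.
kT = 3.5ε / 0.56213 = 6.23 ε.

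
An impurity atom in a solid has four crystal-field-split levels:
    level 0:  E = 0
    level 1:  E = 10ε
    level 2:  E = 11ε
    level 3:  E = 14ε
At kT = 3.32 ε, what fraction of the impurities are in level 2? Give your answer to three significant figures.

0.0331

Eᵢ/kT = 0, 3.0120, 3.3133, 4.2169.
Z = Σ e^(−Eᵢ/kT) = e^(−0) + e^(−3.0120) + e^(−3.3133) + e^(−4.2169) = 1.0000 + 0.049193 + 0.036396 + 0.014744 = 1.1003.
P₂ = e^(−E₂/kT) / Z = 0.036396/1.1003 = 0.0331.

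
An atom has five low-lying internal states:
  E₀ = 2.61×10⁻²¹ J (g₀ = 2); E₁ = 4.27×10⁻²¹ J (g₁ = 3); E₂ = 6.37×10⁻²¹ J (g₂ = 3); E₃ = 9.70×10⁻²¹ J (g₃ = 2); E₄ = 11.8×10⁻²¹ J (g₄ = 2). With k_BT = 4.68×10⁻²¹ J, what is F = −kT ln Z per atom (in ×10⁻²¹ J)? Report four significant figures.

-5.905 ×10⁻²¹ J

Eᵢ/kT = 0.557692, 0.912393, 1.36111, 2.07265, 2.52137.
Z = Σ gᵢe^(−Eᵢ/kT) = 2·e^(−0.557692) + 3·e^(−0.912393) + 3·e^(−1.36111) + 2·e^(−2.07265) + 2·e^(−2.52137) = 1.14506 + 1.20469 + 0.769128 + 0.251704 + 0.160699 = 3.53128.
F = −kT ln Z = −4.68 × ln(3.53128) = −4.68 × 1.26166 = -5.905 ×10⁻²¹ J.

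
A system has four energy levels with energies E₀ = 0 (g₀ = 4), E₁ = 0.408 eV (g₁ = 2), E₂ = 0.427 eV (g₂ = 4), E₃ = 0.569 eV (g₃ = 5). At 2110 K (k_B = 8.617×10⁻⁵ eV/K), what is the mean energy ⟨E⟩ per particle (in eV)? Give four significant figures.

0.07773 eV

k_BT = 8.617×10⁻⁵ × 2110 K = 0.181819 eV.
Eᵢ/kT = 0, 2.24399, 2.34849, 3.12949.
Z = Σ gᵢe^(−Eᵢ/kT) = 4·e^(−0) + 2·e^(−2.24399) + 4·e^(−2.34849) + 5·e^(−3.12949) = 4.00000 + 0.212069 + 0.382053 + 0.218700 = 4.81282.
⟨E⟩ = Σ Eᵢ gᵢe^(−Eᵢ/kT) / Z = (0·4.00000 + 0.408·0.212069 + 0.427·0.382053 + 0.569·0.218700) / 4.81282 = 0.07773 eV.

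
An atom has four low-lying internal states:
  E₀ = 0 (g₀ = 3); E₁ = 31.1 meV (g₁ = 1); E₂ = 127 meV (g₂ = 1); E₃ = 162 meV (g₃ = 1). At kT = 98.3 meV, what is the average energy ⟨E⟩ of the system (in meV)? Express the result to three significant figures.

Eᵢ/kT = 0, 0.31638, 1.2920, 1.6480.
Z = Σ gᵢe^(−Eᵢ/kT) = 3·e^(−0) + 1·e^(−0.31638) + 1·e^(−1.2920) + 1·e^(−1.6480) = 3.0000 + 0.72878 + 0.27472 + 0.19243 = 4.1959.
⟨E⟩ = Σ Eᵢ gᵢe^(−Eᵢ/kT) / Z = (0·3.0000 + 31.1·0.72878 + 127·0.27472 + 162·0.19243) / 4.1959 = 21.1 meV.

21.1 meV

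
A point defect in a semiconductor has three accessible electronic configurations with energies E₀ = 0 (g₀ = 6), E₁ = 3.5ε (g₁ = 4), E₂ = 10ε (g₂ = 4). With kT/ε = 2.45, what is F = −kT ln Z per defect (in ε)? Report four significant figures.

Eᵢ/kT = 0, 1.42857, 4.08163.
Z = Σ gᵢe^(−Eᵢ/kT) = 6·e^(−0) + 4·e^(−1.42857) + 4·e^(−4.08163) = 6.00000 + 0.958606 + 0.0675197 = 7.02613.
F = −kT ln Z = −2.45 × ln(7.02613) = −2.45 × 1.94964 = -4.777 ε.

-4.777 ε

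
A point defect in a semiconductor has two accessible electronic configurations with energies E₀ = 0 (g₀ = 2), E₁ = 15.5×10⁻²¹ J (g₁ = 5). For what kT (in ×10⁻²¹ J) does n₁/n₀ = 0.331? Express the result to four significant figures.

7.666 ×10⁻²¹ J

n₁/n₀ = (g₁/g₀) exp[−(E₁−E₀)/kT] = 0.331.
⇒ (E₁−E₀)/kT = ln((5/2)/0.331) = ln(7.55287) = 2.02193.
kT = 15.5 ×10⁻²¹ J / 2.02193 = 7.666 ×10⁻²¹ J.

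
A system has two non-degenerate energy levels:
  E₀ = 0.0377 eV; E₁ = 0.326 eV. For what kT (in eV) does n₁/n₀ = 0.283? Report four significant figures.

n₁/n₀ = exp[−(E₁−E₀)/kT] = 0.283.
⇒ (E₁−E₀)/kT = ln(1/0.283) = ln(3.53357) = 1.26231.
kT = 0.2883 eV / 1.26231 = 0.2284 eV.

0.2284 eV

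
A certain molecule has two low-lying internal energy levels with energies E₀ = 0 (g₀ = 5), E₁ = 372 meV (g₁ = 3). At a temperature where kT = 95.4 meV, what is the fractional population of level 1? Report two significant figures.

0.012

Eᵢ/kT = 0, 3.899.
Z = Σ gᵢe^(−Eᵢ/kT) = 5·e^(−0) + 3·e^(−3.899) = 5.000 + 0.06079 = 5.061.
P₁ = g₁ e^(−E₁/kT) / Z = 0.06079/5.061 = 0.012.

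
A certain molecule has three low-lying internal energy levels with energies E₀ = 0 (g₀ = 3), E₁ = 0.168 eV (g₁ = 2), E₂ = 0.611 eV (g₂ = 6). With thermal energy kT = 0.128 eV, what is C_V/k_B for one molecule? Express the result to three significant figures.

Eᵢ/kT = 0, 1.3125, 4.7734.
Z = Σ gᵢe^(−Eᵢ/kT) = 3·e^(−0) + 2·e^(−1.3125) + 6·e^(−4.7734) = 3.0000 + 0.53829 + 0.050710 = 3.5890.
⟨E⟩ = 0.033830 eV, ⟨E²⟩ = 0.0095079 eV².
C_V/k_B = (⟨E²⟩ − ⟨E⟩²)/(kT)² = (0.0095079 − 0.0011445)/0.016384 = 0.510.

0.510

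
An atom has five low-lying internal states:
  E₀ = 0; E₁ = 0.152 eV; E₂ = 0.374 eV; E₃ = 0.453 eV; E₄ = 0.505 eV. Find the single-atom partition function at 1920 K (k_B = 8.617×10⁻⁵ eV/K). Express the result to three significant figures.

Z = 1.62

k_BT = 8.617×10⁻⁵ × 1920 K = 0.16545 eV.
Eᵢ/kT = 0, 0.91871, 2.2605, 2.7380, 3.0523.
Z = Σ e^(−Eᵢ/kT) = e^(−0) + e^(−0.91871) + e^(−2.2605) + e^(−2.7380) + e^(−3.0523) = 1.0000 + 0.39903 + 0.10430 + 0.064700 + 0.047250 = 1.6153.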